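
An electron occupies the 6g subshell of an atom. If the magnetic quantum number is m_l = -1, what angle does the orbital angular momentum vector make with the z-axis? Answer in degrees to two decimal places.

θ ≈ 102.92°

For 6g, l = 4.
|L| = ℏ√(l(l+1)) = 2√5 ℏ.
L_z = m_l ℏ = −1ℏ.
cos θ = L_z/|L| = -1/√20, so θ ≈ 102.92°.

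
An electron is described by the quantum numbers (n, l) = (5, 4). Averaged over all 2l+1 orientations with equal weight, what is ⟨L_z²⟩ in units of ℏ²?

m_l ∈ {-4, -3, -2, -1, 0, 1, 2, 3, 4}.
⟨L_z²⟩ = ℏ²·(Σ m_l²)/(2l+1) = ℏ²·60/9 = 6.667ℏ².

⟨L_z²⟩ = 6.667 ℏ²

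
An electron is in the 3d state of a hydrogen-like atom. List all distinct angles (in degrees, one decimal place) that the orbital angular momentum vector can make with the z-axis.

The 3d subshell has l = 2.
|L|² = l(l+1)ℏ² = 6ℏ², so |L| = √6 ℏ.
cos θ = m_l/√6 for each m_l ∈ {-2, -1, 0, 1, 2}.

θ ∈ {35.3°, 65.9°, 90.0°, 114.1°, 144.7°}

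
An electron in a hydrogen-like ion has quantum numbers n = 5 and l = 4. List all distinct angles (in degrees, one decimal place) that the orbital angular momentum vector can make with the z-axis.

|L| = √(l(l+1)) ℏ = 2√5 ℏ.
cos θ = m_l/√20 for each m_l ∈ {-4, -3, -2, -1, 0, 1, 2, 3, 4}.

θ ∈ {26.6°, 47.9°, 63.4°, 77.1°, 90.0°, 102.9°, 116.6°, 132.1°, 153.4°}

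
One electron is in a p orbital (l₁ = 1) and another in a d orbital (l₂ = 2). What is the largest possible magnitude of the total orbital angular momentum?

|L_tot|_max = 2√3 ℏ ≈ 3.464ℏ

By the triangle rule, |l₁ − l₂| ≤ L ≤ l₁ + l₂.
So L can be 1, 2, 3.
The largest magnitude corresponds to L = 3: |L_tot| = ℏ√(3·4) = 2√3 ℏ.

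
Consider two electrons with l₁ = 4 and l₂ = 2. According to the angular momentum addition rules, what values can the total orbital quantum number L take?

By the triangle rule, |l₁ − l₂| ≤ L ≤ l₁ + l₂.
So L can be 2, 3, 4, 5, 6.

L = 2, 3, 4, 5, 6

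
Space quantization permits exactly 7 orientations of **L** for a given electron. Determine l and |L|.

l = 3, |L| = 2√3 ℏ ≈ 3.464ℏ

Since there are 2l+1 = 7 values of m_l, l = 3.
|L| = ℏ√(l(l+1)) = ℏ√(3·4) = 2√3 ℏ.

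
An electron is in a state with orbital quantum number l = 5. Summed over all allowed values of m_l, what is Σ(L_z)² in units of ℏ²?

m_l runs from −5 to 5, i.e. {-5, -4, -3, -2, -1, 0, 1, 2, 3, 4, 5}.
Σ m_l² = l(l+1)(2l+1)/3 = 5·6·11/3 = 110.

Σ(L_z)² = 110 ℏ²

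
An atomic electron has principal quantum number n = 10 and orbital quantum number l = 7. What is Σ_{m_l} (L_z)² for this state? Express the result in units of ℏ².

The allowed m_l values are -7, -6, -5, -4, -3, -2, -1, 0, 1, 2, 3, 4, 5, 6, 7.
Σ m_l² = 2·(1 + 4 + 9 + 16 + 25 + 36 + 49) = 280.

Σ(L_z)² = 280 ℏ²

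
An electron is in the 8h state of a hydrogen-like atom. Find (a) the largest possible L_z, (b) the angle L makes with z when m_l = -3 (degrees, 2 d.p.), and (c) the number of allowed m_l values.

The 8h subshell has l = 5.
L_z,max = lℏ = 5ℏ.
For m_l = -3: cos θ = -3/√30, θ ≈ 123.21°.
There are 2l+1 = 11 values of m_l.

L_z,max = 5ℏ; θ(m_l=-3) ≈ 123.21°; 11 values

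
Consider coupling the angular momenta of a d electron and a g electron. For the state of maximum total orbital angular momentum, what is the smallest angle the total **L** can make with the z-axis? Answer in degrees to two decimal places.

Angular momentum addition gives L = |l₁ − l₂|, …, l₁ + l₂.
L ∈ {2, 3, 4, 5, 6}.
The maximum is L = 6, with |L_tot| = ℏ√(6·7) = √42 ℏ.
The minimum angle with z is arccos(6/√42) ≈ 22.21°.

θ_min ≈ 22.21°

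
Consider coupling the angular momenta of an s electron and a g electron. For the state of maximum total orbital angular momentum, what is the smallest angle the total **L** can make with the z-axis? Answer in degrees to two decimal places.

θ_min ≈ 26.57°

The total orbital quantum number L ranges from |l₁ − l₂| to l₁ + l₂ in integer steps.
Allowed values: L = 4.
The maximum is L = 4, with |L_tot| = ℏ√(4·5) = 2√5 ℏ.
The minimum angle with z is arccos(4/√20) ≈ 26.57°.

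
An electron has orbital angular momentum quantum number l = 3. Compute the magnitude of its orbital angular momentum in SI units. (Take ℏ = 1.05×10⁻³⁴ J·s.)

|L| = ℏ√(l(l+1)) = ℏ√(3·4) = 2√3 ℏ
Numerically, |L| = 3.464 × (1.05×10⁻³⁴ J·s) = 3.64×10⁻³⁴ J·s.

|L| = 3.64×10⁻³⁴ J·s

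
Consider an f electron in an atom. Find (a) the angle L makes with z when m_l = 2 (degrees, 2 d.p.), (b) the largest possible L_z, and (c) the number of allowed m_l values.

θ(m_l=2) ≈ 54.74°; L_z,max = 3ℏ; 7 values

An f state has l = 3.
For m_l = 2: cos θ = 2/√12, θ ≈ 54.74°.
L_z,max = lℏ = 3ℏ.
There are 2l+1 = 7 values of m_l.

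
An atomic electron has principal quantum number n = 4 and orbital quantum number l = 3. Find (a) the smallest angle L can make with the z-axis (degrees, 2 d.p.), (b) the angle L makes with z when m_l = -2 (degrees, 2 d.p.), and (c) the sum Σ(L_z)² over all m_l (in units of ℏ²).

cos θ_min = 3/√12, so θ_min ≈ 30.00°.
For m_l = -2: cos θ = -2/√12, θ ≈ 125.26°.
Σ m_l² = 28, so Σ(L_z)² = 28 ℏ².

θ_min ≈ 30.00°; θ(m_l=-2) ≈ 125.26°; Σ(L_z)² = 28 ℏ²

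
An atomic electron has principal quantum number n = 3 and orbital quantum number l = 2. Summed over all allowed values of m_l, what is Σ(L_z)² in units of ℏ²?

The allowed m_l values are -2, -1, 0, 1, 2.
Σ m_l² = 2·(1 + 4) = 10.

Σ(L_z)² = 10 ℏ²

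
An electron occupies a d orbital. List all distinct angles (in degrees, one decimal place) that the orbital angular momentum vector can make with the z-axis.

θ ∈ {35.3°, 65.9°, 90.0°, 114.1°, 144.7°}

For a d orbital, l = 2.
|L| = √(l(l+1)) ℏ = √6 ℏ.
cos θ = m_l/√6 for each m_l ∈ {-2, -1, 0, 1, 2}.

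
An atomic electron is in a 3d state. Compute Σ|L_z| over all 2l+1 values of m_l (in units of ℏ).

The 3d subshell has l = 2.
m_l ∈ {-2, -1, 0, 1, 2}.
Σ|m_l| = 2·2(2+1)/2 = 6.

Σ|L_z| = 6 ℏ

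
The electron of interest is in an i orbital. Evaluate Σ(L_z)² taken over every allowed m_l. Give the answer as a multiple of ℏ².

For an i orbital, l = 6.
The allowed m_l values are -6, -5, -4, -3, -2, -1, 0, 1, 2, 3, 4, 5, 6.
Summing m² from −6 to 6: Σ m_l² = 182.

Σ(L_z)² = 182 ℏ²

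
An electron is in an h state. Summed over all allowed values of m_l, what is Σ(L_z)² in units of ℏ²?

An h state has l = 5.
The allowed m_l values are -5, -4, -3, -2, -1, 0, 1, 2, 3, 4, 5.
Σ m_l² = 2·(1 + 4 + 9 + 16 + 25) = 110.

Σ(L_z)² = 110 ℏ²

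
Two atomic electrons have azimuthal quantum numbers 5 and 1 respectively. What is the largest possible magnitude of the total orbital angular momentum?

L runs from |5 − 1| = 4 to 5 + 1 = 6.
So L can be 4, 5, 6.
The largest magnitude corresponds to L = 6: |L_tot| = ℏ√(6·7) = √42 ℏ.

|L_tot|_max = √42 ℏ ≈ 6.481ℏ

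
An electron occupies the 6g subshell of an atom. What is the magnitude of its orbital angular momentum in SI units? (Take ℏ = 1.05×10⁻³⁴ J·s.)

The 6g subshell has l = 4.
|L| = ℏ√(l(l+1)) = ℏ√(4·5) = 2√5 ℏ
Numerically, |L| = 4.472 × (1.05×10⁻³⁴ J·s) = 4.70×10⁻³⁴ J·s.

|L| = 4.70×10⁻³⁴ J·s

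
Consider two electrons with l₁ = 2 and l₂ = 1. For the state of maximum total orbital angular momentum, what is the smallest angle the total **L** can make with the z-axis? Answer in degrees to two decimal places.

L runs from |2 − 1| = 1 to 2 + 1 = 3.
L ∈ {1, 2, 3}.
The maximum is L = 3, with |L_tot| = ℏ√(3·4) = 2√3 ℏ.
The minimum angle with z is arccos(3/√12) ≈ 30.00°.

θ_min ≈ 30.00°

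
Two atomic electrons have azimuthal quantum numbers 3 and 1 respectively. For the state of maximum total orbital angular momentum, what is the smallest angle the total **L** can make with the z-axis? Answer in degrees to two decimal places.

By the triangle rule, |l₁ − l₂| ≤ L ≤ l₁ + l₂.
L ∈ {2, 3, 4}.
The maximum is L = 4, with |L_tot| = ℏ√(4·5) = 2√5 ℏ.
The minimum angle with z is arccos(4/√20) ≈ 26.57°.

θ_min ≈ 26.57°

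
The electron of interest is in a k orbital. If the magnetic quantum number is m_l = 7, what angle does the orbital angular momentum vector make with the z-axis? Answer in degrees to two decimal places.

The letter k corresponds to l = 7.
|L|² = l(l+1)ℏ² = 56ℏ², so |L| = 2√14 ℏ.
L_z = m_l ℏ = 7ℏ.
cos θ = L_z/|L| = 7/√56, so θ ≈ 20.70°.

θ ≈ 20.70°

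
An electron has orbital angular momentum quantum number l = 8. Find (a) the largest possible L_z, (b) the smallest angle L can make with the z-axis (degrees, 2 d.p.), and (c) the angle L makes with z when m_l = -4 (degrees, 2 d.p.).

L_z,max = lℏ = 8ℏ.
cos θ_min = 8/√72, so θ_min ≈ 19.47°.
For m_l = -4: cos θ = -4/√72, θ ≈ 118.13°.

L_z,max = 8ℏ; θ_min ≈ 19.47°; θ(m_l=-4) ≈ 118.13°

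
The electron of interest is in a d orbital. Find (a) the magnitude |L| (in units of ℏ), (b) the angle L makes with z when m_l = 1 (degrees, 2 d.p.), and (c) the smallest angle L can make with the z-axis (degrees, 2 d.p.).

A d state has l = 2.
|L| = ℏ√(2·3) = √6 ℏ ≈ 2.449ℏ.
For m_l = 1: cos θ = 1/√6, θ ≈ 65.91°.
cos θ_min = 2/√6, so θ_min ≈ 35.26°.

|L| = √6 ℏ ≈ 2.449ℏ; θ(m_l=1) ≈ 65.91°; θ_min ≈ 35.26°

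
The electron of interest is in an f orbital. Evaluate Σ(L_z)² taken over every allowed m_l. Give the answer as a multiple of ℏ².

Σ(L_z)² = 28 ℏ²

An f state has l = 3.
m_l ∈ {-3, -2, -1, 0, 1, 2, 3}.
Σ m_l² = l(l+1)(2l+1)/3 = 3·4·7/3 = 28.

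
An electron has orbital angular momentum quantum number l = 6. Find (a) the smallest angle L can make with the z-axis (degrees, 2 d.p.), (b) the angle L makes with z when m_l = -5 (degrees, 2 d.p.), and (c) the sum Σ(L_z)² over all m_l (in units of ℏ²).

cos θ_min = 6/√42, so θ_min ≈ 22.21°.
For m_l = -5: cos θ = -5/√42, θ ≈ 140.49°.
Σ m_l² = 182, so Σ(L_z)² = 182 ℏ².

θ_min ≈ 22.21°; θ(m_l=-5) ≈ 140.49°; Σ(L_z)² = 182 ℏ²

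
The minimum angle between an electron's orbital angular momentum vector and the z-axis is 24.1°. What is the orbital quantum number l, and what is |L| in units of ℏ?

l = 5, |L| = √30 ℏ ≈ 5.477ℏ

At minimum angle, m_l = l, so cos θ = l/√(l(l+1)); cos²θ = l/(l+1) = 0.8333.
l = cos²θ/sin²θ ≈ 5.
Then |L| = ℏ√(5·6) = √30 ℏ.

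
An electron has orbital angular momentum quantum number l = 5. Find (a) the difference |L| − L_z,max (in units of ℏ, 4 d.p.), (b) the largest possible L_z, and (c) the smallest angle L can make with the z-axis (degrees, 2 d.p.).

|L|−L_z,max ≈ 0.4772ℏ; L_z,max = 5ℏ; θ_min ≈ 24.09°

|L| − L_z,max = (√30 − 5)ℏ ≈ 0.4772ℏ.
L_z,max = lℏ = 5ℏ.
cos θ_min = 5/√30, so θ_min ≈ 24.09°.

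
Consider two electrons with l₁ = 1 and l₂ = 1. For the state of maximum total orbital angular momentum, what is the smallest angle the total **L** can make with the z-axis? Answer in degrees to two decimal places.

θ_min ≈ 35.26°

Angular momentum addition gives L = |l₁ − l₂|, …, l₁ + l₂.
Allowed values: L = 0, 1, 2.
The maximum is L = 2, with |L_tot| = ℏ√(2·3) = √6 ℏ.
The minimum angle with z is arccos(2/√6) ≈ 35.26°.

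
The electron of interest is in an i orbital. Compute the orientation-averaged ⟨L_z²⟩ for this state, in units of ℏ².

⟨L_z²⟩ = 14 ℏ²

An i state has l = 6.
m_l runs from −6 to 6, i.e. {-6, -5, -4, -3, -2, -1, 0, 1, 2, 3, 4, 5, 6}.
⟨L_z²⟩ = ℏ²·(Σ m_l²)/(2l+1) = ℏ²·182/13 = 14ℏ².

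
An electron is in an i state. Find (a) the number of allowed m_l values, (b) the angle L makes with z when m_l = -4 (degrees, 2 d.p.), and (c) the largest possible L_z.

13 values; θ(m_l=-4) ≈ 128.11°; L_z,max = 6ℏ

For an i orbital, l = 6.
There are 2l+1 = 13 values of m_l.
For m_l = -4: cos θ = -4/√42, θ ≈ 128.11°.
L_z,max = lℏ = 6ℏ.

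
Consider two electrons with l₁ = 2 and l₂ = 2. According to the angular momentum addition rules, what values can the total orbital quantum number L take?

By the triangle rule, |l₁ − l₂| ≤ L ≤ l₁ + l₂.
Allowed values: L = 0, 1, 2, 3, 4.

L = 0, 1, 2, 3, 4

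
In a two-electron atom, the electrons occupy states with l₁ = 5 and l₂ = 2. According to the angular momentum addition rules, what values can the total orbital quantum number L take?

By the triangle rule, |l₁ − l₂| ≤ L ≤ l₁ + l₂.
So L can be 3, 4, 5, 6, 7.

L = 3, 4, 5, 6, 7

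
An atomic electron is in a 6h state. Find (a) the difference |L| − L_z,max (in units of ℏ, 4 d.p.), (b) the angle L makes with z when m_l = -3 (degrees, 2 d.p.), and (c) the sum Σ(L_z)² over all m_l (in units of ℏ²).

For 6h, l = 5.
|L| − L_z,max = (√30 − 5)ℏ ≈ 0.4772ℏ.
For m_l = -3: cos θ = -3/√30, θ ≈ 123.21°.
Σ m_l² = 110, so Σ(L_z)² = 110 ℏ².

|L|−L_z,max ≈ 0.4772ℏ; θ(m_l=-3) ≈ 123.21°; Σ(L_z)² = 110 ℏ²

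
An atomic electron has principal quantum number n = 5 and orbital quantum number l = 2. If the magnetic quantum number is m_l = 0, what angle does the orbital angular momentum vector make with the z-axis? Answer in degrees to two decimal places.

θ ≈ 90.00°

|L|² = l(l+1)ℏ² = 6ℏ², so |L| = √6 ℏ.
L_z = m_l ℏ = 0ℏ.
cos θ = L_z/|L| = 0/√6, so θ ≈ 90.00°.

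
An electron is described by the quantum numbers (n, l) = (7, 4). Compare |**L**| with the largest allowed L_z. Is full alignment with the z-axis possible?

No: L_z,max = 4ℏ < |L| = 2√5 ℏ ≈ 4.472ℏ

|L| = 2√5 ℏ ≈ 4.4721ℏ, while L_z,max = lℏ = 4ℏ.
Since |L| > L_z,max, the vector can never point exactly along z; the closest it comes is θ_min = arccos(4/√20) ≈ 26.6°.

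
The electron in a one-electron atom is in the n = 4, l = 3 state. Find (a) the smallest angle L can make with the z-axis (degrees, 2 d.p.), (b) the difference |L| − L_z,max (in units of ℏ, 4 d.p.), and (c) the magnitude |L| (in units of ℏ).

θ_min ≈ 30.00°; |L|−L_z,max ≈ 0.4641ℏ; |L| = 2√3 ℏ ≈ 3.464ℏ

cos θ_min = 3/√12, so θ_min ≈ 30.00°.
|L| − L_z,max = (2√3 − 3)ℏ ≈ 0.4641ℏ.
|L| = ℏ√(3·4) = 2√3 ℏ ≈ 3.464ℏ.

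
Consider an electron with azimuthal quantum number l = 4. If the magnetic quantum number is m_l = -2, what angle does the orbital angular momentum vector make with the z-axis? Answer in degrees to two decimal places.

θ ≈ 116.57°

|L| = ℏ√(l(l+1)) = 2√5 ℏ.
L_z = m_l ℏ = −2ℏ.
cos θ = L_z/|L| = -2/√20, so θ ≈ 116.57°.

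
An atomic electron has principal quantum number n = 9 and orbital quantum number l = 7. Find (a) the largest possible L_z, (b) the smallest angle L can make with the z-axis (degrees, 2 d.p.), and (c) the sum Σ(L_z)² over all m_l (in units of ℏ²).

L_z,max = lℏ = 7ℏ.
cos θ_min = 7/√56, so θ_min ≈ 20.70°.
Σ m_l² = 280, so Σ(L_z)² = 280 ℏ².

L_z,max = 7ℏ; θ_min ≈ 20.70°; Σ(L_z)² = 280 ℏ²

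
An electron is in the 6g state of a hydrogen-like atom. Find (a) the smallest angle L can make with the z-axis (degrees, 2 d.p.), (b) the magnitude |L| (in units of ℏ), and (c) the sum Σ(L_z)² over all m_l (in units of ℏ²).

For 6g, l = 4.
cos θ_min = 4/√20, so θ_min ≈ 26.57°.
|L| = ℏ√(4·5) = 2√5 ℏ ≈ 4.472ℏ.
Σ m_l² = 60, so Σ(L_z)² = 60 ℏ².

θ_min ≈ 26.57°; |L| = 2√5 ℏ ≈ 4.472ℏ; Σ(L_z)² = 60 ℏ²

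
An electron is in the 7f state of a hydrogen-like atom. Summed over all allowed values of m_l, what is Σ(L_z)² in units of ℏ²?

For 7f, l = 3.
m_l ∈ {-3, -2, -1, 0, 1, 2, 3}.
Σ m_l² = 2·(1 + 4 + 9) = 28.

Σ(L_z)² = 28 ℏ²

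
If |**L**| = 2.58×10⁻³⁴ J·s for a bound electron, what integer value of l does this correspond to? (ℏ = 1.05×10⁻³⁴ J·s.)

|L|/ℏ = (2.58×10⁻³⁴)/(1.05×10⁻³⁴) ≈ 2.457.
l(l+1) ≈ 2.457² ≈ 6.04, so l = 2.

l = 2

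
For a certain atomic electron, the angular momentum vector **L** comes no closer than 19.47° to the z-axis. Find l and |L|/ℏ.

At minimum angle, m_l = l, so cos θ = l/√(l(l+1)); cos²θ = l/(l+1) = 0.8889.
Thus l = 0.8889/(1 − 0.8889) ≈ 8.
Then |L| = ℏ√(8·9) = 6√2 ℏ.

l = 8, |L| = 6√2 ℏ ≈ 8.485ℏ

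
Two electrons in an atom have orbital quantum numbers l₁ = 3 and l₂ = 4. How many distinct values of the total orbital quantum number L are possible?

7

By the triangle rule, |l₁ − l₂| ≤ L ≤ l₁ + l₂.
Allowed values: L = 1, 2, 3, 4, 5, 6, 7.
That is 7 values.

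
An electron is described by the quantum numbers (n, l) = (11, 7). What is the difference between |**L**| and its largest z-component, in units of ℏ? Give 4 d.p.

|L| = 2√14 ℏ ≈ 7.4833ℏ, while L_z,max = lℏ = 7ℏ.
The difference is (2√14 − 7)ℏ ≈ 0.4833ℏ.

|L| − L_z,max ≈ 0.4833ℏ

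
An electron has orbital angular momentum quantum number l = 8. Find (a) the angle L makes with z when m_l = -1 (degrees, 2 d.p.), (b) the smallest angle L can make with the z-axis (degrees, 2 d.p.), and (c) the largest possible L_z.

θ(m_l=-1) ≈ 96.77°; θ_min ≈ 19.47°; L_z,max = 8ℏ

For m_l = -1: cos θ = -1/√72, θ ≈ 96.77°.
cos θ_min = 8/√72, so θ_min ≈ 19.47°.
L_z,max = lℏ = 8ℏ.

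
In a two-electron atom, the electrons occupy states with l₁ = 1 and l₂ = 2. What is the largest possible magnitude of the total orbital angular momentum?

Angular momentum addition gives L = |l₁ − l₂|, …, l₁ + l₂.
So L can be 1, 2, 3.
The largest magnitude corresponds to L = 3: |L_tot| = ℏ√(3·4) = 2√3 ℏ.

|L_tot|_max = 2√3 ℏ ≈ 3.464ℏ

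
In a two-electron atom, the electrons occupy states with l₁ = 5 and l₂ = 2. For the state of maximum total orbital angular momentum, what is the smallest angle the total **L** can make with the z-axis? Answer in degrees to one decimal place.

θ_min ≈ 20.7°

Angular momentum addition gives L = |l₁ − l₂|, …, l₁ + l₂.
L ∈ {3, 4, 5, 6, 7}.
The maximum is L = 7, with |L_tot| = ℏ√(7·8) = 2√14 ℏ.
The minimum angle with z is arccos(7/√56) ≈ 20.7°.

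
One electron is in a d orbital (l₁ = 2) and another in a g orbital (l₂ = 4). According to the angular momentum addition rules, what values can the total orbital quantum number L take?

L runs from |2 − 4| = 2 to 2 + 4 = 6.
Allowed values: L = 2, 3, 4, 5, 6.

L = 2, 3, 4, 5, 6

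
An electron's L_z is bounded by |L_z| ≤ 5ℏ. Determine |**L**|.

Since max m_l = l, l = 5.
Then |L| = ℏ√(5·6) = √30 ℏ.

|L| = √30 ℏ ≈ 5.477ℏ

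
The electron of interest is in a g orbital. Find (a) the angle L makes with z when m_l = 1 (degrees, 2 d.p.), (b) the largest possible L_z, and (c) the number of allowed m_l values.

A g state has l = 4.
For m_l = 1: cos θ = 1/√20, θ ≈ 77.08°.
L_z,max = lℏ = 4ℏ.
There are 2l+1 = 9 values of m_l.

θ(m_l=1) ≈ 77.08°; L_z,max = 4ℏ; 9 values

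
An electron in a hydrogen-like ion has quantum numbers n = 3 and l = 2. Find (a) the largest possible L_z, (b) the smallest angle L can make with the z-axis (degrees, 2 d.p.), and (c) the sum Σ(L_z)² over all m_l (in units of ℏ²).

L_z,max = lℏ = 2ℏ.
cos θ_min = 2/√6, so θ_min ≈ 35.26°.
Σ m_l² = 10, so Σ(L_z)² = 10 ℏ².

L_z,max = 2ℏ; θ_min ≈ 35.26°; Σ(L_z)² = 10 ℏ²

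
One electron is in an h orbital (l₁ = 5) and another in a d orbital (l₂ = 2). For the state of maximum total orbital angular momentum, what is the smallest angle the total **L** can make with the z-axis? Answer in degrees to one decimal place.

θ_min ≈ 20.7°

The total orbital quantum number L ranges from |l₁ − l₂| to l₁ + l₂ in integer steps.
Allowed values: L = 3, 4, 5, 6, 7.
The maximum is L = 7, with |L_tot| = ℏ√(7·8) = 2√14 ℏ.
The minimum angle with z is arccos(7/√56) ≈ 20.7°.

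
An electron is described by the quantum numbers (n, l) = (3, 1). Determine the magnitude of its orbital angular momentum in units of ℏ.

|L| = ℏ√(l(l+1)) = ℏ√(1·2) = √2 ℏ

|L| = √2 ℏ ≈ 1.414ℏ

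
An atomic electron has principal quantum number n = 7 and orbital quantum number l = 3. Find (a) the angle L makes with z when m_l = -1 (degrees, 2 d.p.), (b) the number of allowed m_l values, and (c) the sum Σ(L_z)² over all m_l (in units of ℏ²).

For m_l = -1: cos θ = -1/√12, θ ≈ 106.78°.
There are 2l+1 = 7 values of m_l.
Σ m_l² = 28, so Σ(L_z)² = 28 ℏ².

θ(m_l=-1) ≈ 106.78°; 7 values; Σ(L_z)² = 28 ℏ²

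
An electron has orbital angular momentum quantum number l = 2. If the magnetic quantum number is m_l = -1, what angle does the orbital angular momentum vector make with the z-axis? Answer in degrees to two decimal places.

θ ≈ 114.09°

|L| = √(l(l+1)) ℏ = √6 ℏ.
L_z = m_l ℏ = −1ℏ.
cos θ = L_z/|L| = -1/√6, so θ ≈ 114.09°.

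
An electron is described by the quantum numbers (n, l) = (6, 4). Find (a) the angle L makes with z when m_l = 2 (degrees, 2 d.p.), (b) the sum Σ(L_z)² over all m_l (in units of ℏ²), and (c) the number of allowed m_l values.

For m_l = 2: cos θ = 2/√20, θ ≈ 63.43°.
Σ m_l² = 60, so Σ(L_z)² = 60 ℏ².
There are 2l+1 = 9 values of m_l.

θ(m_l=2) ≈ 63.43°; Σ(L_z)² = 60 ℏ²; 9 values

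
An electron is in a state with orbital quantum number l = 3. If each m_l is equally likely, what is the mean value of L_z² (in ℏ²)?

⟨L_z²⟩ = 4 ℏ²

m_l ∈ {-3, -2, -1, 0, 1, 2, 3}.
⟨L_z²⟩ = ℏ²·l(l+1)/3 = 4ℏ².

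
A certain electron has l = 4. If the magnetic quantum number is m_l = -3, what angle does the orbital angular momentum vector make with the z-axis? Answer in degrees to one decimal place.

|L| = √(l(l+1)) ℏ = 2√5 ℏ.
L_z = m_l ℏ = −3ℏ.
cos θ = L_z/|L| = -3/√20, so θ ≈ 132.1°.

θ ≈ 132.1°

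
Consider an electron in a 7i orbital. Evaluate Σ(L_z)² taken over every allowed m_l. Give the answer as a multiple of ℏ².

Σ(L_z)² = 182 ℏ²

7i means n = 7, l = 6.
The allowed m_l values are -6, -5, -4, -3, -2, -1, 0, 1, 2, 3, 4, 5, 6.
Σ m_l² = l(l+1)(2l+1)/3 = 6·7·13/3 = 182.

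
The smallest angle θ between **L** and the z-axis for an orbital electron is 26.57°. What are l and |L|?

cos²θ_min = l/(l+1) = 0.7999.
l = cos²θ/sin²θ ≈ 4.
Then |L| = ℏ√(4·5) = 2√5 ℏ.

l = 4, |L| = 2√5 ℏ ≈ 4.472ℏ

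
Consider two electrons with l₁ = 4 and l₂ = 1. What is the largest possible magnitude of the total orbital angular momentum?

Angular momentum addition gives L = |l₁ − l₂|, …, l₁ + l₂.
L ∈ {3, 4, 5}.
The largest magnitude corresponds to L = 5: |L_tot| = ℏ√(5·6) = √30 ℏ.

|L_tot|_max = √30 ℏ ≈ 5.477ℏ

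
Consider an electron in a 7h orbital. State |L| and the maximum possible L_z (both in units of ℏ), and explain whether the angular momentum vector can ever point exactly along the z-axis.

7h means n = 7, l = 5.
|L| = √30 ℏ ≈ 5.4772ℏ, while L_z,max = lℏ = 5ℏ.
Since |L| > L_z,max, the vector can never point exactly along z; the closest it comes is θ_min = arccos(5/√30) ≈ 24.1°.

No: L_z,max = 5ℏ < |L| = √30 ℏ ≈ 5.477ℏ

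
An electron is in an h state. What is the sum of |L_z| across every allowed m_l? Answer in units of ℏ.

Σ|L_z| = 30 ℏ

The letter h corresponds to l = 5.
The allowed m_l values are -5, -4, -3, -2, -1, 0, 1, 2, 3, 4, 5.
Σ|m_l| = 2·5(5+1)/2 = 30.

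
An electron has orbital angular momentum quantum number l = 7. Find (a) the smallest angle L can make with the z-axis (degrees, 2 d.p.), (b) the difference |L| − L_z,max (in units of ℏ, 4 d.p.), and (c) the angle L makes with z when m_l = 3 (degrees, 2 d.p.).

cos θ_min = 7/√56, so θ_min ≈ 20.70°.
|L| − L_z,max = (2√14 − 7)ℏ ≈ 0.4833ℏ.
For m_l = 3: cos θ = 3/√56, θ ≈ 66.37°.

θ_min ≈ 20.70°; |L|−L_z,max ≈ 0.4833ℏ; θ(m_l=3) ≈ 66.37°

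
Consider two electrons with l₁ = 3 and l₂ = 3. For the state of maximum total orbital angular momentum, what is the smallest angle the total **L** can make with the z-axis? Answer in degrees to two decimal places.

The total orbital quantum number L ranges from |l₁ − l₂| to l₁ + l₂ in integer steps.
Allowed values: L = 0, 1, 2, 3, 4, 5, 6.
The maximum is L = 6, with |L_tot| = ℏ√(6·7) = √42 ℏ.
The minimum angle with z is arccos(6/√42) ≈ 22.21°.

θ_min ≈ 22.21°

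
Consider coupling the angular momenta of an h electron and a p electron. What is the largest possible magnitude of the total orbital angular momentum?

L runs from |5 − 1| = 4 to 5 + 1 = 6.
L ∈ {4, 5, 6}.
The largest magnitude corresponds to L = 6: |L_tot| = ℏ√(6·7) = √42 ℏ.

|L_tot|_max = √42 ℏ ≈ 6.481ℏ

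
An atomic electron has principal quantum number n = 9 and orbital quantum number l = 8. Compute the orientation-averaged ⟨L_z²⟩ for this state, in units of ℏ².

The allowed m_l values are -8, -7, -6, -5, -4, -3, -2, -1, 0, 1, 2, 3, 4, 5, 6, 7, 8.
⟨L_z²⟩ = ℏ²·(Σ m_l²)/(2l+1) = ℏ²·408/17 = 24ℏ².

⟨L_z²⟩ = 24 ℏ²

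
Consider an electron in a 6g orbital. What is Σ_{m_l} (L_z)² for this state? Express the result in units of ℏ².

Σ(L_z)² = 60 ℏ²

For 6g, l = 4.
m_l runs from −4 to 4, i.e. {-4, -3, -2, -1, 0, 1, 2, 3, 4}.
Σ m_l² = l(l+1)(2l+1)/3 = 4·5·9/3 = 60.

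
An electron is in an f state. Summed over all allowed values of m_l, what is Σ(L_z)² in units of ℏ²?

For an f orbital, l = 3.
m_l runs from −3 to 3, i.e. {-3, -2, -1, 0, 1, 2, 3}.
Summing m² from −3 to 3: Σ m_l² = 28.

Σ(L_z)² = 28 ℏ²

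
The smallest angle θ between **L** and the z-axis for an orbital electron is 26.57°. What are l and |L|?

l = 4, |L| = 2√5 ℏ ≈ 4.472ℏ

cos θ_min = l/√(l(l+1)) = √(l/(l+1)), so l/(l+1) = cos²(26.57°) = 0.7999.
Thus l = 0.7999/(1 − 0.7999) ≈ 4.
Then |L| = ℏ√(4·5) = 2√5 ℏ.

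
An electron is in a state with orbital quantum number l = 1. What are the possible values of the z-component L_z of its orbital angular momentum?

L_z = m_l ℏ with m_l ranging from −l to +l in integer steps.
For l = 1: m_l ∈ {-1, 0, 1}.

L_z ∈ {−ℏ, 0, ℏ}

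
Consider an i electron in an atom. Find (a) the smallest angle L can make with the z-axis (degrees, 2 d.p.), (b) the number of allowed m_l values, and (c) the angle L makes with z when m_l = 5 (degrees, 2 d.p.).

For an i orbital, l = 6.
cos θ_min = 6/√42, so θ_min ≈ 22.21°.
There are 2l+1 = 13 values of m_l.
For m_l = 5: cos θ = 5/√42, θ ≈ 39.51°.

θ_min ≈ 22.21°; 13 values; θ(m_l=5) ≈ 39.51°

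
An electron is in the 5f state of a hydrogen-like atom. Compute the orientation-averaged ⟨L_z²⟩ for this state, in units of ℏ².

The 5f subshell has l = 3.
m_l runs from −3 to 3, i.e. {-3, -2, -1, 0, 1, 2, 3}.
Average of L_z² over 7 states: 28/7 ℏ² = 4 ℏ².

⟨L_z²⟩ = 4 ℏ²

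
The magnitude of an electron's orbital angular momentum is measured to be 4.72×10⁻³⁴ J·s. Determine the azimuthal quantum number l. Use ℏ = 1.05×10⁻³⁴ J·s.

In units of ℏ, |L| ≈ 4.495.
Set l(l+1) = 20.21; the integer solution is l = 4.

l = 4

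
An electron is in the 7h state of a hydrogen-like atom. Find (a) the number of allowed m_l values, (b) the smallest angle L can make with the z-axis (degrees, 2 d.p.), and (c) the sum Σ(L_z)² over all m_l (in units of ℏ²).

For 7h, l = 5.
There are 2l+1 = 11 values of m_l.
cos θ_min = 5/√30, so θ_min ≈ 24.09°.
Σ m_l² = 110, so Σ(L_z)² = 110 ℏ².

11 values; θ_min ≈ 24.09°; Σ(L_z)² = 110 ℏ²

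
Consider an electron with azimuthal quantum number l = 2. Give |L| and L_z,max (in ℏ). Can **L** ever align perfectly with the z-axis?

|L| = √6 ℏ ≈ 2.4495ℏ, while L_z,max = lℏ = 2ℏ.
Since |L| > L_z,max, the vector can never point exactly along z; the closest it comes is θ_min = arccos(2/√6) ≈ 35.3°.

No: L_z,max = 2ℏ < |L| = √6 ℏ ≈ 2.449ℏ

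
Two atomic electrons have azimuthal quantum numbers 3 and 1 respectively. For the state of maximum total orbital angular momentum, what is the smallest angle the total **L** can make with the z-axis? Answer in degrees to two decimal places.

θ_min ≈ 26.57°

By the triangle rule, |l₁ − l₂| ≤ L ≤ l₁ + l₂.
L ∈ {2, 3, 4}.
The maximum is L = 4, with |L_tot| = ℏ√(4·5) = 2√5 ℏ.
The minimum angle with z is arccos(4/√20) ≈ 26.57°.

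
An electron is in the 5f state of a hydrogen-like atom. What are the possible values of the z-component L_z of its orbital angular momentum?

L_z ∈ {−3ℏ, −2ℏ, −ℏ, 0, ℏ, 2ℏ, 3ℏ}

The 5f subshell has l = 3.
L_z = m_l ℏ with m_l ranging from −l to +l in integer steps.
For l = 3: m_l ∈ {-3, -2, -1, 0, 1, 2, 3}.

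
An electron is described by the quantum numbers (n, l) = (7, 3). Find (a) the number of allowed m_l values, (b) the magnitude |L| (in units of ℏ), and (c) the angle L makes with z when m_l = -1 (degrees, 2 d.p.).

There are 2l+1 = 7 values of m_l.
|L| = ℏ√(3·4) = 2√3 ℏ ≈ 3.464ℏ.
For m_l = -1: cos θ = -1/√12, θ ≈ 106.78°.

7 values; |L| = 2√3 ℏ ≈ 3.464ℏ; θ(m_l=-1) ≈ 106.78°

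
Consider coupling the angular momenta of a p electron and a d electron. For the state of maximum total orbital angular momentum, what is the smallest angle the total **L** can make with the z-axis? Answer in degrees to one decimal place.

L runs from |1 − 2| = 1 to 1 + 2 = 3.
Allowed values: L = 1, 2, 3.
The maximum is L = 3, with |L_tot| = ℏ√(3·4) = 2√3 ℏ.
The minimum angle with z is arccos(3/√12) ≈ 30.0°.

θ_min ≈ 30.0°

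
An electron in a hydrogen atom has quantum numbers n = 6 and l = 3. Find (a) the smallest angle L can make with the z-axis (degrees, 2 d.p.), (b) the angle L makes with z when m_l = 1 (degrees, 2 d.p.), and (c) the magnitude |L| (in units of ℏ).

θ_min ≈ 30.00°; θ(m_l=1) ≈ 73.22°; |L| = 2√3 ℏ ≈ 3.464ℏ

cos θ_min = 3/√12, so θ_min ≈ 30.00°.
For m_l = 1: cos θ = 1/√12, θ ≈ 73.22°.
|L| = ℏ√(3·4) = 2√3 ℏ ≈ 3.464ℏ.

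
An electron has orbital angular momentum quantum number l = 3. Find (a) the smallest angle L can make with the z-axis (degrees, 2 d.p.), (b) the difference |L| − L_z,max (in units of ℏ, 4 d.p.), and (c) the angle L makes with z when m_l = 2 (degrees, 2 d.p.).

cos θ_min = 3/√12, so θ_min ≈ 30.00°.
|L| − L_z,max = (2√3 − 3)ℏ ≈ 0.4641ℏ.
For m_l = 2: cos θ = 2/√12, θ ≈ 54.74°.

θ_min ≈ 30.00°; |L|−L_z,max ≈ 0.4641ℏ; θ(m_l=2) ≈ 54.74°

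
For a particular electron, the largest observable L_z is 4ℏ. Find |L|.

The maximum L_z equals lℏ, giving l = 4.
Then |L| = ℏ√(4·5) = 2√5 ℏ.

|L| = 2√5 ℏ ≈ 4.472ℏ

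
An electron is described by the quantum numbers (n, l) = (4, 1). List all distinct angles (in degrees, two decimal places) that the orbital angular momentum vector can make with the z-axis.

θ ∈ {45.00°, 90.00°, 135.00°}

|L|² = l(l+1)ℏ² = 2ℏ², so |L| = √2 ℏ.
cos θ = m_l/√2 for each m_l ∈ {-1, 0, 1}.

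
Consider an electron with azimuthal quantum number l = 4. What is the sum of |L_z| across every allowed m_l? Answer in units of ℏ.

Σ|L_z| = 20 ℏ

m_l runs from −4 to 4, i.e. {-4, -3, -2, -1, 0, 1, 2, 3, 4}.
Σ|m_l| = 2(1+2+…+4) = 20.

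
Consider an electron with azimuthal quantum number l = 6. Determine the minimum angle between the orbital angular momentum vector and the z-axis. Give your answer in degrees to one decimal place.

θ_min ≈ 22.2°

|L| = √(l(l+1)) ℏ = √42 ℏ.
The smallest angle corresponds to the largest L_z, i.e. m_l = l = 6, giving L_z = 6ℏ.
cos θ_min = 6/√42, so θ_min ≈ 22.2°.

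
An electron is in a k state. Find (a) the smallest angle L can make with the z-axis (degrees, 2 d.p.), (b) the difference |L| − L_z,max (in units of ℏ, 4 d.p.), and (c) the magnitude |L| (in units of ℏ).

θ_min ≈ 20.70°; |L|−L_z,max ≈ 0.4833ℏ; |L| = 2√14 ℏ ≈ 7.483ℏ

For a k orbital, l = 7.
cos θ_min = 7/√56, so θ_min ≈ 20.70°.
|L| − L_z,max = (2√14 − 7)ℏ ≈ 0.4833ℏ.
|L| = ℏ√(7·8) = 2√14 ℏ ≈ 7.483ℏ.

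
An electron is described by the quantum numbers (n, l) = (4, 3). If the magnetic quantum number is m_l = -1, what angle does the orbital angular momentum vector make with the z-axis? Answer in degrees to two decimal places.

|L|² = l(l+1)ℏ² = 12ℏ², so |L| = 2√3 ℏ.
L_z = m_l ℏ = −1ℏ.
cos θ = L_z/|L| = -1/√12, so θ ≈ 106.78°.

θ ≈ 106.78°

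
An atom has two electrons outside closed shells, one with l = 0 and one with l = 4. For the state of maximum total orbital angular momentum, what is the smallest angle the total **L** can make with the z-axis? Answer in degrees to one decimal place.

θ_min ≈ 26.6°

By the triangle rule, |l₁ − l₂| ≤ L ≤ l₁ + l₂.
Allowed values: L = 4.
The maximum is L = 4, with |L_tot| = ℏ√(4·5) = 2√5 ℏ.
The minimum angle with z is arccos(4/√20) ≈ 26.6°.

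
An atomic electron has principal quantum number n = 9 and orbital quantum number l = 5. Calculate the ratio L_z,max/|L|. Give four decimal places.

L_z,max/|L| = 0.9129

|L| = √30 ℏ ≈ 5.4772ℏ, while L_z,max = lℏ = 5ℏ.
L_z,max/|L| = 5/√30 = 0.9129.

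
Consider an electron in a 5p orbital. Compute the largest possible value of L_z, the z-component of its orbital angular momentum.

L_z,max = 1ℏ

5p means n = 5, l = 1.
L_z = m_l ℏ with m_l ∈ {−1, …, 1}; the maximum is m_l = 1.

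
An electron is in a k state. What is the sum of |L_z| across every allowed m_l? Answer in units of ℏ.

Σ|L_z| = 56 ℏ

For a k orbital, l = 7.
m_l runs from −7 to 7, i.e. {-7, -6, -5, -4, -3, -2, -1, 0, 1, 2, 3, 4, 5, 6, 7}.
Σ|m_l| = 2·7(7+1)/2 = 56.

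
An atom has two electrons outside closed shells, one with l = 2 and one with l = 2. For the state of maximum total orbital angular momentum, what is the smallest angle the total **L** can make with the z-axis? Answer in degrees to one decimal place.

θ_min ≈ 26.6°

Angular momentum addition gives L = |l₁ − l₂|, …, l₁ + l₂.
L ∈ {0, 1, 2, 3, 4}.
The maximum is L = 4, with |L_tot| = ℏ√(4·5) = 2√5 ℏ.
The minimum angle with z is arccos(4/√20) ≈ 26.6°.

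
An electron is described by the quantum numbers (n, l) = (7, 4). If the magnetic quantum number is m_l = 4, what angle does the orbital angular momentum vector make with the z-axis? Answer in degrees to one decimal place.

|L|² = l(l+1)ℏ² = 20ℏ², so |L| = 2√5 ℏ.
L_z = m_l ℏ = 4ℏ.
cos θ = L_z/|L| = 4/√20, so θ ≈ 26.6°.

θ ≈ 26.6°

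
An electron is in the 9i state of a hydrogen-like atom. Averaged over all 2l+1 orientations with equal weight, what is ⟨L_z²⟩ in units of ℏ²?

For 9i, l = 6.
The allowed m_l values are -6, -5, -4, -3, -2, -1, 0, 1, 2, 3, 4, 5, 6.
⟨L_z²⟩ = ℏ²·(Σ m_l²)/(2l+1) = ℏ²·182/13 = 14ℏ².

⟨L_z²⟩ = 14 ℏ²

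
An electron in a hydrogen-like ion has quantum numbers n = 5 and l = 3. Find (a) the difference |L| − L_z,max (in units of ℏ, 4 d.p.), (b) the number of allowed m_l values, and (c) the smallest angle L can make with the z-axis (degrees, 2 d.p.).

|L| − L_z,max = (2√3 − 3)ℏ ≈ 0.4641ℏ.
There are 2l+1 = 7 values of m_l.
cos θ_min = 3/√12, so θ_min ≈ 30.00°.

|L|−L_z,max ≈ 0.4641ℏ; 7 values; θ_min ≈ 30.00°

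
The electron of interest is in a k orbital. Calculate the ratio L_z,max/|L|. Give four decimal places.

For a k orbital, l = 7.
|L| = 2√14 ℏ ≈ 7.4833ℏ, while L_z,max = lℏ = 7ℏ.
L_z,max/|L| = 7/√56 = 0.9354.

L_z,max/|L| = 0.9354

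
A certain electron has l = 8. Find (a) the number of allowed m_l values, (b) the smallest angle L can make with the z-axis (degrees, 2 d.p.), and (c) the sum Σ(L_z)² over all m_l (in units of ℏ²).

There are 2l+1 = 17 values of m_l.
cos θ_min = 8/√72, so θ_min ≈ 19.47°.
Σ m_l² = 408, so Σ(L_z)² = 408 ℏ².

17 values; θ_min ≈ 19.47°; Σ(L_z)² = 408 ℏ²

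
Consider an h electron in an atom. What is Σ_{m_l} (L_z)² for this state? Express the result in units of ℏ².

The letter h corresponds to l = 5.
The allowed m_l values are -5, -4, -3, -2, -1, 0, 1, 2, 3, 4, 5.
Summing m² from −5 to 5: Σ m_l² = 110.

Σ(L_z)² = 110 ℏ²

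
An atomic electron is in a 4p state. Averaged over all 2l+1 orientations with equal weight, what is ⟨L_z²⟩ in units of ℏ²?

4p means n = 4, l = 1.
m_l runs from −1 to 1, i.e. {-1, 0, 1}.
⟨L_z²⟩ = ℏ²·l(l+1)/3 = 0.6667ℏ².

⟨L_z²⟩ = 0.6667 ℏ²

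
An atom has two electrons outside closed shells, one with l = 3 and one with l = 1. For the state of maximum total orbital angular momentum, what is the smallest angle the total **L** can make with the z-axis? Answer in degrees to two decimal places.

θ_min ≈ 26.57°

Angular momentum addition gives L = |l₁ − l₂|, …, l₁ + l₂.
Allowed values: L = 2, 3, 4.
The maximum is L = 4, with |L_tot| = ℏ√(4·5) = 2√5 ℏ.
The minimum angle with z is arccos(4/√20) ≈ 26.57°.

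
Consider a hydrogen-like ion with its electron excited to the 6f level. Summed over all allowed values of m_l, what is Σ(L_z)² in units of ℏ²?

The 6f level has l = 3.
m_l ∈ {-3, -2, -1, 0, 1, 2, 3}.
Summing m² from −3 to 3: Σ m_l² = 28.

Σ(L_z)² = 28 ℏ²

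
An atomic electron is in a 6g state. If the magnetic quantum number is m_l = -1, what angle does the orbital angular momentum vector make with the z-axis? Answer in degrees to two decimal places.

For 6g, l = 4.
|L| = ℏ√(l(l+1)) = 2√5 ℏ.
L_z = m_l ℏ = −1ℏ.
cos θ = L_z/|L| = -1/√20, so θ ≈ 102.92°.

θ ≈ 102.92°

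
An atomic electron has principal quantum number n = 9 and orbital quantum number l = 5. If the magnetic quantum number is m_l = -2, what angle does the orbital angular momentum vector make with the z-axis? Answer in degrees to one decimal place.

|L| = √(l(l+1)) ℏ = √30 ℏ.
L_z = m_l ℏ = −2ℏ.
cos θ = L_z/|L| = -2/√30, so θ ≈ 111.4°.

θ ≈ 111.4°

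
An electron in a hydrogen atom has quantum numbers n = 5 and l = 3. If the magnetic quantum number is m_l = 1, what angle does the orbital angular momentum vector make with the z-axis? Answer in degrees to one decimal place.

|L|² = l(l+1)ℏ² = 12ℏ², so |L| = 2√3 ℏ.
L_z = m_l ℏ = 1ℏ.
cos θ = L_z/|L| = 1/√12, so θ ≈ 73.2°.

θ ≈ 73.2°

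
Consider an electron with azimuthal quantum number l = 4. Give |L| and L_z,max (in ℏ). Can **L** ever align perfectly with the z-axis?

No: L_z,max = 4ℏ < |L| = 2√5 ℏ ≈ 4.472ℏ

|L| = 2√5 ℏ ≈ 4.4721ℏ, while L_z,max = lℏ = 4ℏ.
Since |L| > L_z,max, the vector can never point exactly along z; the closest it comes is θ_min = arccos(4/√20) ≈ 26.6°.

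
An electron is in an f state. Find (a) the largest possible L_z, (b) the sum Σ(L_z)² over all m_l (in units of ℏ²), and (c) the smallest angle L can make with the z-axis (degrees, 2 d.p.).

An f state has l = 3.
L_z,max = lℏ = 3ℏ.
Σ m_l² = 28, so Σ(L_z)² = 28 ℏ².
cos θ_min = 3/√12, so θ_min ≈ 30.00°.

L_z,max = 3ℏ; Σ(L_z)² = 28 ℏ²; θ_min ≈ 30.00°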